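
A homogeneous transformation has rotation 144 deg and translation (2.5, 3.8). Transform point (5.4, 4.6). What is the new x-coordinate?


x' = cos(theta)*px - sin(theta)*py + tx
= -0.809*5.4 - 0.5878*4.6 + 2.5
= -4.5725


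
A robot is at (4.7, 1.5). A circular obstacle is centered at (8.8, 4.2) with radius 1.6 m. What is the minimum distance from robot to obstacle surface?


center_dist = sqrt((4.7-8.8)^2 + (1.5-4.2)^2)
= sqrt(16.81 + 7.29)
= 4.9092
min_dist = center_dist - radius = 4.9092 - 1.6 = 3.3092 m


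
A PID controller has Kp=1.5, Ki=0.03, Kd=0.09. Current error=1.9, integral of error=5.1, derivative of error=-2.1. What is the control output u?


u = Kp*e + Ki*int(e) + Kd*de/dt
= 1.5*1.9 + 0.03*5.1 + 0.09*(-2.1)
= 2.85 + 0.153 + -0.189
= 2.814


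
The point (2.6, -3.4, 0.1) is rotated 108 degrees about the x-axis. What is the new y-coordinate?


Rotation about x-axis: y' = y*cos(theta) - z*sin(theta)
= -3.4 * -0.309 - 0.1 * 0.9511
= 0.9556


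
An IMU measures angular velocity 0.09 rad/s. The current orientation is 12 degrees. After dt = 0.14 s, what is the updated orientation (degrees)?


delta_theta = w * dt = 0.09 * 0.14 = 0.0126 rad
= 0.7219 deg
theta_new = 12 + 0.7219 = 12.7219 deg


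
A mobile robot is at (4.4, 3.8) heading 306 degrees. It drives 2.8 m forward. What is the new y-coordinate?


y_new = y0 + d*sin(theta)
= 3.8 + 2.8*sin(306)
= 3.8 + -2.2652
= 1.5348


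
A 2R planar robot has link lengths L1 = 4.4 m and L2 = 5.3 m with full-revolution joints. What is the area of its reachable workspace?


r_max = L1 + L2 = 9.7 m
r_min = |L1 - L2| = 0.9 m
Area = pi*(r_max^2 - r_min^2)
= pi*(94.09 - 0.81)
= pi * 93.28
= 293.0478 m^2


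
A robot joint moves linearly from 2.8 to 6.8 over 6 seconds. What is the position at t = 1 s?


s = t/T = 1/6 = 0.1667
p(t) = p0 + (pf-p0)*s
= 2.8 + (6.8 - 2.8) * 0.1667
= 3.4667


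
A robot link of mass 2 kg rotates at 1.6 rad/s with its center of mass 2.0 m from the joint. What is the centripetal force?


F = m * omega^2 * r
= 2 * 1.6^2 * 2.0
= 2 * 2.56 * 2.0
= 10.24 N


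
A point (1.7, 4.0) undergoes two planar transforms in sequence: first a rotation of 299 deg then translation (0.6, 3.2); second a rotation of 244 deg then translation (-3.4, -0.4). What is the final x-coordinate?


After transform 1:
x1 = cos(299)*1.7 - sin(299)*4.0 + 0.6 = 4.9227
y1 = sin(299)*1.7 + cos(299)*4.0 + 3.2 = 3.6524
After transform 2:
x2 = cos(244)*4.9227 - sin(244)*3.6524 + -3.4
= -2.2752


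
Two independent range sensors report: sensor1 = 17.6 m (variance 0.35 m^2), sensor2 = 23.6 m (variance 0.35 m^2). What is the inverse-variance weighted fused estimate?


w1 = (1/var1) / (1/var1 + 1/var2)
   = 2.8571 / (2.8571 + 2.8571) = 0.5
w2 = 1 - w1 = 0.5
fused = w1*s1 + w2*s2 = 8.8 + 11.8
= 20.6 m


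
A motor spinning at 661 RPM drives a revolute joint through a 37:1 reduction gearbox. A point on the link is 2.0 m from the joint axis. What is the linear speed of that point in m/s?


omega_motor = 661 * 2*pi/60 = 69.2198 rad/s
omega_joint = omega_motor / 37 = 1.8708 rad/s
v = omega_joint * r = 1.8708 * 2.0
= 3.7416 m/s


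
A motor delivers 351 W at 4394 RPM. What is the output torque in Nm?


omega = 4394 * 2*pi/60 = 460.1386 rad/s
tau = P / omega = 351 / 460.1386
= 0.7628 Nm


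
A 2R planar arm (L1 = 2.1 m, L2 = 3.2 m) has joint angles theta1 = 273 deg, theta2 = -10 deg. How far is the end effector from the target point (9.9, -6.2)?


End effector via forward kinematics:
x = L1*cos(t1) + L2*cos(t1+t2) = -0.2801
y = L1*sin(t1) + L2*sin(t1+t2) = -5.2733
Distance to target:
d = sqrt((9.9 - -0.2801)^2 + (-6.2 - -5.2733)^2)
= sqrt(103.634 + 0.8588)
= 10.2222 m


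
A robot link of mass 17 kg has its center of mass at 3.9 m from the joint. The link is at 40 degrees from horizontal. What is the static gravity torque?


tau = m*g*L*cos(angle)
= 17 * 9.81 * 3.9 * cos(40 deg)
= 17 * 9.81 * 3.9 * 0.766
= 498.2376 Nm


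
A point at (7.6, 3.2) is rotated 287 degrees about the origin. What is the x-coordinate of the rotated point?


x' = x*cos(theta) - y*sin(theta)
cos(287 deg) = 0.2924, sin(287 deg) = -0.9563
x' = 7.6 * 0.2924 - 3.2 * -0.9563
= 2.222 - -3.0602
= 5.2822


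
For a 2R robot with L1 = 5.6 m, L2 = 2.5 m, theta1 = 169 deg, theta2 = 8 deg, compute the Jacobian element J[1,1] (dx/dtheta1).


J[1,1] = -L1*sin(t1) - L2*sin(t1+t2)
= -5.6*sin(169) - 2.5*sin(177)
= -1.1994


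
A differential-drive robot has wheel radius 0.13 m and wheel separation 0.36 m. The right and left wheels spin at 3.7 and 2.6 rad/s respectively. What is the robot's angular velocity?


vR = r*wR = 0.13*3.7 = 0.481 m/s
vL = r*wL = 0.13*2.6 = 0.338 m/s
v = (vR+vL)/2 = 0.4095 m/s
omega = (vR-vL)/L = 0.3972 rad/s
angular velocity = 0.3972 rad/s


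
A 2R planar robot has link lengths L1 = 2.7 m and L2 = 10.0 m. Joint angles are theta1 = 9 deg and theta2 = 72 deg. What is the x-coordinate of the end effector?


Convert angles to radians: theta1 = 0.1571, theta2 = 1.2566
x = L1*cos(theta1) + L2*cos(theta1+theta2)
x = 2.6668 + 1.5643
x = 4.2311


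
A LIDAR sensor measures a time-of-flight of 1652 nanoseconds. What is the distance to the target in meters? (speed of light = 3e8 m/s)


tof = 1652 ns = 1.652e-06 s
dist = c * tof / 2
= 3e8 * 1.652e-06 / 2
= 247.8 m


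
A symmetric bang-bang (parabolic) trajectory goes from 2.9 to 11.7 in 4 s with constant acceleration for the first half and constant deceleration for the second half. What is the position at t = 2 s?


Symmetric rest-to-rest: each phase covers (pf-p0)/2 in time T/2. 0.5*a*(T/2)^2 = (pf-p0)/2 => a = 4*(pf-p0)/T^2
a = 4*(11.7-2.9)/4^2 = 2.2
t = 2 is in the acceleration phase (t <= T/2).
p = p0 + 0.5*a*t^2 = 2.9 + 0.5*2.2*2^2
= 7.3


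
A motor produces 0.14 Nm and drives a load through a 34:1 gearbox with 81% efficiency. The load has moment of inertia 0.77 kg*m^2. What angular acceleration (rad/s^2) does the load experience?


tau_out = tau_motor * N * eta
= 0.14 * 34 * 0.81 = 3.8556 Nm
alpha = tau_out / I = 3.8556 / 0.77
= 5.0073 rad/s^2


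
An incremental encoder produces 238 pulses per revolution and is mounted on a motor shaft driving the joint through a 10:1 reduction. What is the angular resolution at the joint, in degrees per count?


counts per rev = 238
effective counts at joint = 238 * 10 = 2380
resolution = 360 / 2380
= 0.1513 deg/count


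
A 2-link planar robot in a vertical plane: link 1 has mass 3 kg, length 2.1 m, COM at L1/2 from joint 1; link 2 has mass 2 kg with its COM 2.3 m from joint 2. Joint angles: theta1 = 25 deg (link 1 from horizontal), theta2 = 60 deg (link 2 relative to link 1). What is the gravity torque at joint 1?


Horizontal distance from joint 1 to link-1 COM:
  x_c1 = (L1/2)*cos(t1) = 1.05 * 0.9063 = 0.9516 m
Horizontal distance from joint 1 to link-2 COM:
  x_c2 = L1*cos(t1) + Lc2*cos(t1+t2)
       = 2.1*0.9063 + 2.3*0.0872 = 2.1037 m
tau1 = m1*g*x_c1 + m2*g*x_c2
     = 3*9.81*0.9516 + 2*9.81*2.1037
     = 28.0063 + 41.2747
     = 69.281 Nm


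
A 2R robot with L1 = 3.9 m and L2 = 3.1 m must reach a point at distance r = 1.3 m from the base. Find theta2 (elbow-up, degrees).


cos(theta2) = (r^2 - L1^2 - L2^2) / (2*L1*L2)
cos(theta2) = (1.69 - 15.21 - 9.61) / 24.18
cos(theta2) = -0.956576
theta2 = 163.0532 degrees


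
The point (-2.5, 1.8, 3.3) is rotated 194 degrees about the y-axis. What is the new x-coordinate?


Rotation about y-axis: x' = x*cos(theta) + z*sin(theta)
= -2.5 * -0.9703 + 3.3 * -0.2419
= 1.6274


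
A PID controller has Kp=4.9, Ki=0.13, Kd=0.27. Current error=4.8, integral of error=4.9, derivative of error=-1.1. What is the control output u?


u = Kp*e + Ki*int(e) + Kd*de/dt
= 4.9*4.8 + 0.13*4.9 + 0.27*(-1.1)
= 23.52 + 0.637 + -0.297
= 23.86


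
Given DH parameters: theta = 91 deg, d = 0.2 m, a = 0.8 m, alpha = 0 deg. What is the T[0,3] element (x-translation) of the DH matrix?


T[0,3] = a * cos(theta)
= 0.8 * cos(91 deg)
= 0.8 * -0.0175
= -0.014


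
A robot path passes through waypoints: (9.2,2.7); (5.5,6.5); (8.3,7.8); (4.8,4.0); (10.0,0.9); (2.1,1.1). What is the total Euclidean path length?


Segment lengths:
  seg1 = sqrt((-3.7)^2 + (3.8)^2) = 5.3038
  seg2 = sqrt((2.8)^2 + (1.3)^2) = 3.0871
  seg3 = sqrt((-3.5)^2 + (-3.8)^2) = 5.1662
  seg4 = sqrt((5.2)^2 + (-3.1)^2) = 6.0539
  seg5 = sqrt((-7.9)^2 + (0.2)^2) = 7.9025
Total = 27.5135


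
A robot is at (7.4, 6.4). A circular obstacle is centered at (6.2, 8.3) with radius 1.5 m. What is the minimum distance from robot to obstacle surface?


center_dist = sqrt((7.4-6.2)^2 + (6.4-8.3)^2)
= sqrt(1.44 + 3.61)
= 2.2472
min_dist = center_dist - radius = 2.2472 - 1.5 = 0.7472 m


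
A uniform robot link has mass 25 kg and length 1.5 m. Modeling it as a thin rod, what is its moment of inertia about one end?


I = (1/3) * m * L^2
= (1/3) * 25 * 1.5^2
= 0.333333 * 25 * 2.25
= 18.75 kg*m^2


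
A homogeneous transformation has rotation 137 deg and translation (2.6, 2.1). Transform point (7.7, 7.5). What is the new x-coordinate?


x' = cos(theta)*px - sin(theta)*py + tx
= -0.7314*7.7 - 0.682*7.5 + 2.6
= -8.1464


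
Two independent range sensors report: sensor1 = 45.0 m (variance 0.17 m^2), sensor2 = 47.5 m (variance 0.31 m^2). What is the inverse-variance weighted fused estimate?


w1 = (1/var1) / (1/var1 + 1/var2)
   = 5.8824 / (5.8824 + 3.2258) = 0.6458
w2 = 1 - w1 = 0.3542
fused = w1*s1 + w2*s2 = 29.0625 + 16.8229
= 45.8854 m


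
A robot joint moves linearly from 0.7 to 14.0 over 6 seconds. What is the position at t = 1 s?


s = t/T = 1/6 = 0.1667
p(t) = p0 + (pf-p0)*s
= 0.7 + (14.0 - 0.7) * 0.1667
= 2.9167


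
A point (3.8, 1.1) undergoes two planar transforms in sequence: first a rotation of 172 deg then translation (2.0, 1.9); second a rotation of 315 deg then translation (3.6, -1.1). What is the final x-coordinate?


After transform 1:
x1 = cos(172)*3.8 - sin(172)*1.1 + 2.0 = -1.9161
y1 = sin(172)*3.8 + cos(172)*1.1 + 1.9 = 1.3396
After transform 2:
x2 = cos(315)*-1.9161 - sin(315)*1.3396 + 3.6
= 3.1923


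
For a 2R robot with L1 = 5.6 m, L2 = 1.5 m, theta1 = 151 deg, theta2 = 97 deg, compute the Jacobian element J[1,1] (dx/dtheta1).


J[1,1] = -L1*sin(t1) - L2*sin(t1+t2)
= -5.6*sin(151) - 1.5*sin(248)
= -1.3242


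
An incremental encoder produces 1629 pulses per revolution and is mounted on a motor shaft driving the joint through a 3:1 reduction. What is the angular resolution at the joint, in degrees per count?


counts per rev = 1629
effective counts at joint = 1629 * 3 = 4887
resolution = 360 / 4887
= 0.0737 deg/count


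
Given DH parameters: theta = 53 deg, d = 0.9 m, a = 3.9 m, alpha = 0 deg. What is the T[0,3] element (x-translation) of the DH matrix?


T[0,3] = a * cos(theta)
= 3.9 * cos(53 deg)
= 3.9 * 0.6018
= 2.3471


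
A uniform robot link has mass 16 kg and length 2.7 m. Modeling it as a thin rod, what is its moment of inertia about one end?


I = (1/3) * m * L^2
= (1/3) * 16 * 2.7^2
= 0.333333 * 16 * 7.29
= 38.88 kg*m^2


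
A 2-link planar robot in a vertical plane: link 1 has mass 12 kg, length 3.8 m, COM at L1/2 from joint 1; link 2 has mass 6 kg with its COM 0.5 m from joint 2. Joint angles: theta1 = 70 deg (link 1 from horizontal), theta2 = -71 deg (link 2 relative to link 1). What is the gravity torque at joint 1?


Horizontal distance from joint 1 to link-1 COM:
  x_c1 = (L1/2)*cos(t1) = 1.9 * 0.342 = 0.6498 m
Horizontal distance from joint 1 to link-2 COM:
  x_c2 = L1*cos(t1) + Lc2*cos(t1+t2)
       = 3.8*0.342 + 0.5*0.9998 = 1.7996 m
tau1 = m1*g*x_c1 + m2*g*x_c2
     = 12*9.81*0.6498 + 6*9.81*1.7996
     = 76.499 + 105.9245
     = 182.4234 Nm


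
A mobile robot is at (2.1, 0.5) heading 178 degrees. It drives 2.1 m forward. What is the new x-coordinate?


x_new = x0 + d*cos(theta)
= 2.1 + 2.1*cos(178)
= 2.1 + -2.0987
= 0.0013


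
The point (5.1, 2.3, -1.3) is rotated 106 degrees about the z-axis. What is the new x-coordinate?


Rotation about z-axis: x' = x*cos(theta) - y*sin(theta)
= 5.1 * -0.2756 - 2.3 * 0.9613
= -3.6167


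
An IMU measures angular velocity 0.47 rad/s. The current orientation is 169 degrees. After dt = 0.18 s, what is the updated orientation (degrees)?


delta_theta = w * dt = 0.47 * 0.18 = 0.0846 rad
= 4.8472 deg
theta_new = 169 + 4.8472 = 173.8472 deg


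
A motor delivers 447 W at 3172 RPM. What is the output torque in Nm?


omega = 3172 * 2*pi/60 = 332.1711 rad/s
tau = P / omega = 447 / 332.1711
= 1.3457 Nm


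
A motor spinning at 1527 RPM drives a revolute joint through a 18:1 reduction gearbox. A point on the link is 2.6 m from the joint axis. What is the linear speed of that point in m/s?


omega_motor = 1527 * 2*pi/60 = 159.9071 rad/s
omega_joint = omega_motor / 18 = 8.8837 rad/s
v = omega_joint * r = 8.8837 * 2.6
= 23.0977 m/s


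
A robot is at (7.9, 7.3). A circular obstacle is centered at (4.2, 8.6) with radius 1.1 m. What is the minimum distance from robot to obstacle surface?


center_dist = sqrt((7.9-4.2)^2 + (7.3-8.6)^2)
= sqrt(13.69 + 1.69)
= 3.9217
min_dist = center_dist - radius = 3.9217 - 1.1 = 2.8217 m


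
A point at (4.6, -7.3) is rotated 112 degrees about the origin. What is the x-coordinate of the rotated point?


x' = x*cos(theta) - y*sin(theta)
cos(112 deg) = -0.3746, sin(112 deg) = 0.9272
x' = 4.6 * -0.3746 - -7.3 * 0.9272
= -1.7232 - -6.7684
= 5.0453


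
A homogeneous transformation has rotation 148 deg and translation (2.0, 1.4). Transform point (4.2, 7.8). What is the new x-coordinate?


x' = cos(theta)*px - sin(theta)*py + tx
= -0.848*4.2 - 0.5299*7.8 + 2.0
= -5.6952


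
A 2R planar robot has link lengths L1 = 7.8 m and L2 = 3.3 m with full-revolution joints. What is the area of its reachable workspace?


r_max = L1 + L2 = 11.1 m
r_min = |L1 - L2| = 4.5 m
Area = pi*(r_max^2 - r_min^2)
= pi*(123.21 - 20.25)
= pi * 102.96
= 323.4584 m^2


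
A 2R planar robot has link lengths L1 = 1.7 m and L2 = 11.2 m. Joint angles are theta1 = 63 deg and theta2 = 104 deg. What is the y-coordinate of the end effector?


Convert angles to radians: theta1 = 1.0996, theta2 = 1.8151
y = L1*sin(theta1) + L2*sin(theta1+theta2)
y = 1.5147 + 2.5195
y = 4.0342


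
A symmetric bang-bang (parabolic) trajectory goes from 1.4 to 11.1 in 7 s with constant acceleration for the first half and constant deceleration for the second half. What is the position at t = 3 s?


Symmetric rest-to-rest: each phase covers (pf-p0)/2 in time T/2. 0.5*a*(T/2)^2 = (pf-p0)/2 => a = 4*(pf-p0)/T^2
a = 4*(11.1-1.4)/7^2 = 0.7918
t = 3 is in the acceleration phase (t <= T/2).
p = p0 + 0.5*a*t^2 = 1.4 + 0.5*0.7918*3^2
= 4.9633


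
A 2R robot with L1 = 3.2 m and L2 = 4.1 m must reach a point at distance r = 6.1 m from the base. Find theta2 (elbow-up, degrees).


cos(theta2) = (r^2 - L1^2 - L2^2) / (2*L1*L2)
cos(theta2) = (37.21 - 10.24 - 16.81) / 26.24
cos(theta2) = 0.387195
theta2 = 67.2199 degrees


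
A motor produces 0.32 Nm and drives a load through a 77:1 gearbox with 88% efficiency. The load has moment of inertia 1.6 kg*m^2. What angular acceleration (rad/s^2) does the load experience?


tau_out = tau_motor * N * eta
= 0.32 * 77 * 0.88 = 21.6832 Nm
alpha = tau_out / I = 21.6832 / 1.6
= 13.552 rad/s^2


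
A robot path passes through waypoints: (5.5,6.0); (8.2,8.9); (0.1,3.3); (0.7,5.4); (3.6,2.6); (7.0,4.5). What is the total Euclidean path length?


Segment lengths:
  seg1 = sqrt((2.7)^2 + (2.9)^2) = 3.9623
  seg2 = sqrt((-8.1)^2 + (-5.6)^2) = 9.8473
  seg3 = sqrt((0.6)^2 + (2.1)^2) = 2.184
  seg4 = sqrt((2.9)^2 + (-2.8)^2) = 4.0311
  seg5 = sqrt((3.4)^2 + (1.9)^2) = 3.8949
Total = 23.9197


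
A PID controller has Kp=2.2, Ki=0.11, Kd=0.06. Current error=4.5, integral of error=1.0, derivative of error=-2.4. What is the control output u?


u = Kp*e + Ki*int(e) + Kd*de/dt
= 2.2*4.5 + 0.11*1.0 + 0.06*(-2.4)
= 9.9 + 0.11 + -0.144
= 9.866


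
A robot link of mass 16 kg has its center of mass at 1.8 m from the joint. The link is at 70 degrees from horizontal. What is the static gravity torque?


tau = m*g*L*cos(angle)
= 16 * 9.81 * 1.8 * cos(70 deg)
= 16 * 9.81 * 1.8 * 0.342
= 96.6303 Nm


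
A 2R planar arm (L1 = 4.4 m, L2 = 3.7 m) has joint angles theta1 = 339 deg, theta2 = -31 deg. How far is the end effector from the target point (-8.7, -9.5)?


End effector via forward kinematics:
x = L1*cos(t1) + L2*cos(t1+t2) = 6.3857
y = L1*sin(t1) + L2*sin(t1+t2) = -4.4925
Distance to target:
d = sqrt((-8.7 - 6.3857)^2 + (-9.5 - -4.4925)^2)
= sqrt(227.5784 + 25.0755)
= 15.8951 m


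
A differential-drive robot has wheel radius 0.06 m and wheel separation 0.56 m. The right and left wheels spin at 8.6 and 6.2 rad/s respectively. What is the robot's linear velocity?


vR = r*wR = 0.06*8.6 = 0.516 m/s
vL = r*wL = 0.06*6.2 = 0.372 m/s
v = (vR+vL)/2 = 0.444 m/s
omega = (vR-vL)/L = 0.2571 rad/s
linear velocity = 0.444 m/s


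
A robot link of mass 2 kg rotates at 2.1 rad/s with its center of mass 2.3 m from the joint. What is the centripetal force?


F = m * omega^2 * r
= 2 * 2.1^2 * 2.3
= 2 * 4.41 * 2.3
= 20.286 N


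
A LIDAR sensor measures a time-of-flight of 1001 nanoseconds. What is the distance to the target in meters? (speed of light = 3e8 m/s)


tof = 1001 ns = 1.001e-06 s
dist = c * tof / 2
= 3e8 * 1.001e-06 / 2
= 150.15 m


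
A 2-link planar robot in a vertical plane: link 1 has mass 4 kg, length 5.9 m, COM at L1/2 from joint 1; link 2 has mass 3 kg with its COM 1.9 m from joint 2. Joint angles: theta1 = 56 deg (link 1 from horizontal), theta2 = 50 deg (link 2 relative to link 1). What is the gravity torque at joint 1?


Horizontal distance from joint 1 to link-1 COM:
  x_c1 = (L1/2)*cos(t1) = 2.95 * 0.5592 = 1.6496 m
Horizontal distance from joint 1 to link-2 COM:
  x_c2 = L1*cos(t1) + Lc2*cos(t1+t2)
       = 5.9*0.5592 + 1.9*-0.2756 = 2.7755 m
tau1 = m1*g*x_c1 + m2*g*x_c2
     = 4*9.81*1.6496 + 3*9.81*2.7755
     = 64.7311 + 81.6838
     = 146.4148 Nm


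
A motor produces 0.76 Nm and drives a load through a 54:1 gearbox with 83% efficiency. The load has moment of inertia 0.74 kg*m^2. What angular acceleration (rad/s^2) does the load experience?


tau_out = tau_motor * N * eta
= 0.76 * 54 * 0.83 = 34.0632 Nm
alpha = tau_out / I = 34.0632 / 0.74
= 46.0314 rad/s^2


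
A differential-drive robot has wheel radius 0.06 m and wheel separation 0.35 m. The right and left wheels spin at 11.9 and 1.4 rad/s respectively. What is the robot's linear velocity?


vR = r*wR = 0.06*11.9 = 0.714 m/s
vL = r*wL = 0.06*1.4 = 0.084 m/s
v = (vR+vL)/2 = 0.399 m/s
omega = (vR-vL)/L = 1.8 rad/s
linear velocity = 0.399 m/s


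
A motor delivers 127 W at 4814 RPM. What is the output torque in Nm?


omega = 4814 * 2*pi/60 = 504.1209 rad/s
tau = P / omega = 127 / 504.1209
= 0.2519 Nm


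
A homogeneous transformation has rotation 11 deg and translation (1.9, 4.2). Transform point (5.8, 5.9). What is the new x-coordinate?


x' = cos(theta)*px - sin(theta)*py + tx
= 0.9816*5.8 - 0.1908*5.9 + 1.9
= 6.4677


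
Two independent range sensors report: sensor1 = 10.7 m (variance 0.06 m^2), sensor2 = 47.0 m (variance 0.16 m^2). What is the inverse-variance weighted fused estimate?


w1 = (1/var1) / (1/var1 + 1/var2)
   = 16.6667 / (16.6667 + 6.25) = 0.7273
w2 = 1 - w1 = 0.2727
fused = w1*s1 + w2*s2 = 7.7818 + 12.8182
= 20.6 m


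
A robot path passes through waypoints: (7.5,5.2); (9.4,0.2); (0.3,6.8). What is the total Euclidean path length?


Segment lengths:
  seg1 = sqrt((1.9)^2 + (-5.0)^2) = 5.3488
  seg2 = sqrt((-9.1)^2 + (6.6)^2) = 11.2414
Total = 16.5903


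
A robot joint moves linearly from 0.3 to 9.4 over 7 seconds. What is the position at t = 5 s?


s = t/T = 5/7 = 0.7143
p(t) = p0 + (pf-p0)*s
= 0.3 + (9.4 - 0.3) * 0.7143
= 6.8


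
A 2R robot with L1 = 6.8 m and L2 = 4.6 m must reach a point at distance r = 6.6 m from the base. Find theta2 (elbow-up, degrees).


cos(theta2) = (r^2 - L1^2 - L2^2) / (2*L1*L2)
cos(theta2) = (43.56 - 46.24 - 21.16) / 62.56
cos(theta2) = -0.381074
theta2 = 112.4002 degrees


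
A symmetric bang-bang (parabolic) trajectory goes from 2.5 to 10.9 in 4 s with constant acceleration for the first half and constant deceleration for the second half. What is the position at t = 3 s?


Symmetric rest-to-rest: each phase covers (pf-p0)/2 in time T/2. 0.5*a*(T/2)^2 = (pf-p0)/2 => a = 4*(pf-p0)/T^2
a = 4*(10.9-2.5)/4^2 = 2.1
t = 3 is in the deceleration phase (t > T/2).
p = pf - 0.5*a*(T-t)^2 = 10.9 - 0.5*2.1*1^2
= 9.85


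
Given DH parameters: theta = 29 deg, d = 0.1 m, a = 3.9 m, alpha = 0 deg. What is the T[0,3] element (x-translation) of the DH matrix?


T[0,3] = a * cos(theta)
= 3.9 * cos(29 deg)
= 3.9 * 0.8746
= 3.411


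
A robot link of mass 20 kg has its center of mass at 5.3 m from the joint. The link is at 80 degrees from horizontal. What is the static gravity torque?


tau = m*g*L*cos(angle)
= 20 * 9.81 * 5.3 * cos(80 deg)
= 20 * 9.81 * 5.3 * 0.1736
= 180.5698 Nm


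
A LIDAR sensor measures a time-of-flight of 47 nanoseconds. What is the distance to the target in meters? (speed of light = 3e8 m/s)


tof = 47 ns = 4.7e-08 s
dist = c * tof / 2
= 3e8 * 4.7e-08 / 2
= 7.05 m


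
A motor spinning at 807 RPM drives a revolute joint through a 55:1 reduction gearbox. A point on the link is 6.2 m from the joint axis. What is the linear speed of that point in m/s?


omega_motor = 807 * 2*pi/60 = 84.5088 rad/s
omega_joint = omega_motor / 55 = 1.5365 rad/s
v = omega_joint * r = 1.5365 * 6.2
= 9.5265 m/s


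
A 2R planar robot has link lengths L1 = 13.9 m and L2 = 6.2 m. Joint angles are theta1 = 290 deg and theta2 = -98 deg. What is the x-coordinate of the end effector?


Convert angles to radians: theta1 = 5.0615, theta2 = -1.7104
x = L1*cos(theta1) + L2*cos(theta1+theta2)
x = 4.7541 + -6.0645
x = -1.3104


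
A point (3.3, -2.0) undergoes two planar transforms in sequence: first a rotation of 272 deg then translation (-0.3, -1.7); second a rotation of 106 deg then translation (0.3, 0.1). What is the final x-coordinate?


After transform 1:
x1 = cos(272)*3.3 - sin(272)*-2.0 + -0.3 = -2.1836
y1 = sin(272)*3.3 + cos(272)*-2.0 + -1.7 = -5.0678
After transform 2:
x2 = cos(106)*-2.1836 - sin(106)*-5.0678 + 0.3
= 5.7734


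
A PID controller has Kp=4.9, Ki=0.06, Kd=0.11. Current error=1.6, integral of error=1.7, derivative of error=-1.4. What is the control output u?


u = Kp*e + Ki*int(e) + Kd*de/dt
= 4.9*1.6 + 0.06*1.7 + 0.11*(-1.4)
= 7.84 + 0.102 + -0.154
= 7.788


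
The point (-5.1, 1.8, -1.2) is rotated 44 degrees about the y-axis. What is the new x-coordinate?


Rotation about y-axis: x' = x*cos(theta) + z*sin(theta)
= -5.1 * 0.7193 + -1.2 * 0.6947
= -4.5022


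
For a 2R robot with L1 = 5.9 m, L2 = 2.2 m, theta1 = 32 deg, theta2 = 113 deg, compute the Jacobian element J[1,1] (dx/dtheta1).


J[1,1] = -L1*sin(t1) - L2*sin(t1+t2)
= -5.9*sin(32) - 2.2*sin(145)
= -4.3884


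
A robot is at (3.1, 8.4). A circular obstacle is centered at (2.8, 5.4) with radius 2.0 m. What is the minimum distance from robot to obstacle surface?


center_dist = sqrt((3.1-2.8)^2 + (8.4-5.4)^2)
= sqrt(0.09 + 9.0)
= 3.015
min_dist = center_dist - radius = 3.015 - 2.0 = 1.015 m


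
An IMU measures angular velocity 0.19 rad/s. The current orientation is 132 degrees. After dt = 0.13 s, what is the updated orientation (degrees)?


delta_theta = w * dt = 0.19 * 0.13 = 0.0247 rad
= 1.4152 deg
theta_new = 132 + 1.4152 = 133.4152 deg


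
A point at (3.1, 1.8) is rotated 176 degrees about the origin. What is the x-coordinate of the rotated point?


x' = x*cos(theta) - y*sin(theta)
cos(176 deg) = -0.9976, sin(176 deg) = 0.0698
x' = 3.1 * -0.9976 - 1.8 * 0.0698
= -3.0924 - 0.1256
= -3.218


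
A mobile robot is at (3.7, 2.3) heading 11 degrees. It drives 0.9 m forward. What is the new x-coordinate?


x_new = x0 + d*cos(theta)
= 3.7 + 0.9*cos(11)
= 3.7 + 0.8835
= 4.5835


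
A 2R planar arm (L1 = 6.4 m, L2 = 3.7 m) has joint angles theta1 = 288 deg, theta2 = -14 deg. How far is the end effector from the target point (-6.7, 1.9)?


End effector via forward kinematics:
x = L1*cos(t1) + L2*cos(t1+t2) = 2.2358
y = L1*sin(t1) + L2*sin(t1+t2) = -9.7777
Distance to target:
d = sqrt((-6.7 - 2.2358)^2 + (1.9 - -9.7777)^2)
= sqrt(79.8487 + 136.3698)
= 14.7044 m


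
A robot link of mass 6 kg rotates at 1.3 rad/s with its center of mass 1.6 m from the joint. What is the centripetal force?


F = m * omega^2 * r
= 6 * 1.3^2 * 1.6
= 6 * 1.69 * 1.6
= 16.224 N


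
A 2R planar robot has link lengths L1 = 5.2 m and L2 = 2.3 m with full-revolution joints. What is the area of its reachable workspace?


r_max = L1 + L2 = 7.5 m
r_min = |L1 - L2| = 2.9 m
Area = pi*(r_max^2 - r_min^2)
= pi*(56.25 - 8.41)
= pi * 47.84
= 150.2938 m^2


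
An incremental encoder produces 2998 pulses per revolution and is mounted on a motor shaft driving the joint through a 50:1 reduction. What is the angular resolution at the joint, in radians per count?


counts per rev = 2998
effective counts at joint = 2998 * 50 = 149900
resolution = 2*pi / 149900
= 4.1916e-05 rad/count


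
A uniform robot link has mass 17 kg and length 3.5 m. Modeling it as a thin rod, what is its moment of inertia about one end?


I = (1/3) * m * L^2
= (1/3) * 17 * 3.5^2
= 0.333333 * 17 * 12.25
= 69.4167 kg*m^2


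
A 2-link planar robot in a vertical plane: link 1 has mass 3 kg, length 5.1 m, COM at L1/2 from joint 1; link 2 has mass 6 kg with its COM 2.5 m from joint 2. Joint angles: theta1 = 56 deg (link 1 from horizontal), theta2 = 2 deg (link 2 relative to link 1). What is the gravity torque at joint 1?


Horizontal distance from joint 1 to link-1 COM:
  x_c1 = (L1/2)*cos(t1) = 2.55 * 0.5592 = 1.4259 m
Horizontal distance from joint 1 to link-2 COM:
  x_c2 = L1*cos(t1) + Lc2*cos(t1+t2)
       = 5.1*0.5592 + 2.5*0.5299 = 4.1767 m
tau1 = m1*g*x_c1 + m2*g*x_c2
     = 3*9.81*1.4259 + 6*9.81*4.1767
     = 41.9655 + 245.8395
     = 287.805 Nm


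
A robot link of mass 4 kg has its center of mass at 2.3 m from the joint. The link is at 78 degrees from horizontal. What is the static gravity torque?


tau = m*g*L*cos(angle)
= 4 * 9.81 * 2.3 * cos(78 deg)
= 4 * 9.81 * 2.3 * 0.2079
= 18.7644 Nm


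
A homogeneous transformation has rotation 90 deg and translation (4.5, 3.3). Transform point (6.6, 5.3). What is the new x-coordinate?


x' = cos(theta)*px - sin(theta)*py + tx
= 0.0*6.6 - 1.0*5.3 + 4.5
= -0.8


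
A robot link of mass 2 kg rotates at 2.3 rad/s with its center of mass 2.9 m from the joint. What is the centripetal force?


F = m * omega^2 * r
= 2 * 2.3^2 * 2.9
= 2 * 5.29 * 2.9
= 30.682 N


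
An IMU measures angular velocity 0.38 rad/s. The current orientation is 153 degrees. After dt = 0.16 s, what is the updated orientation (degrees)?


delta_theta = w * dt = 0.38 * 0.16 = 0.0608 rad
= 3.4836 deg
theta_new = 153 + 3.4836 = 156.4836 deg


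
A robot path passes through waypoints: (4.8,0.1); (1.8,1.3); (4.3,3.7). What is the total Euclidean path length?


Segment lengths:
  seg1 = sqrt((-3.0)^2 + (1.2)^2) = 3.2311
  seg2 = sqrt((2.5)^2 + (2.4)^2) = 3.4655
Total = 6.6966


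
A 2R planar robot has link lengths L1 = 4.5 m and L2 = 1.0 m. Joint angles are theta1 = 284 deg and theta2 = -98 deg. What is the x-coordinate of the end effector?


Convert angles to radians: theta1 = 4.9567, theta2 = -1.7104
x = L1*cos(theta1) + L2*cos(theta1+theta2)
x = 1.0886 + -0.9945
x = 0.0941


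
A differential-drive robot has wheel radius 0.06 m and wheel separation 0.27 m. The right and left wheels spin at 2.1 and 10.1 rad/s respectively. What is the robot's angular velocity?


vR = r*wR = 0.06*2.1 = 0.126 m/s
vL = r*wL = 0.06*10.1 = 0.606 m/s
v = (vR+vL)/2 = 0.366 m/s
omega = (vR-vL)/L = -1.7778 rad/s
angular velocity = -1.7778 rad/s


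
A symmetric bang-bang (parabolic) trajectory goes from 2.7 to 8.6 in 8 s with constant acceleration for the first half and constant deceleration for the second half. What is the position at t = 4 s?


Symmetric rest-to-rest: each phase covers (pf-p0)/2 in time T/2. 0.5*a*(T/2)^2 = (pf-p0)/2 => a = 4*(pf-p0)/T^2
a = 4*(8.6-2.7)/8^2 = 0.3687
t = 4 is in the acceleration phase (t <= T/2).
p = p0 + 0.5*a*t^2 = 2.7 + 0.5*0.3687*4^2
= 5.65


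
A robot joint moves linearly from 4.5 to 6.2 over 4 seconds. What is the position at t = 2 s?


s = t/T = 2/4 = 0.5
p(t) = p0 + (pf-p0)*s
= 4.5 + (6.2 - 4.5) * 0.5
= 5.35


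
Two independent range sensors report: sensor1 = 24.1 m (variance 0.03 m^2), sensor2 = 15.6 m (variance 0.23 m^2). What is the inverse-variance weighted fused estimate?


w1 = (1/var1) / (1/var1 + 1/var2)
   = 33.3333 / (33.3333 + 4.3478) = 0.8846
w2 = 1 - w1 = 0.1154
fused = w1*s1 + w2*s2 = 21.3192 + 1.8
= 23.1192 m


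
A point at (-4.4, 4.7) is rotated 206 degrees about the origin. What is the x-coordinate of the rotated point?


x' = x*cos(theta) - y*sin(theta)
cos(206 deg) = -0.8988, sin(206 deg) = -0.4384
x' = -4.4 * -0.8988 - 4.7 * -0.4384
= 3.9547 - -2.0603
= 6.015


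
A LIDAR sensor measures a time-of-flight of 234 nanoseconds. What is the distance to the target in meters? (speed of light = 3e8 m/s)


tof = 234 ns = 2.34e-07 s
dist = c * tof / 2
= 3e8 * 2.34e-07 / 2
= 35.1 m


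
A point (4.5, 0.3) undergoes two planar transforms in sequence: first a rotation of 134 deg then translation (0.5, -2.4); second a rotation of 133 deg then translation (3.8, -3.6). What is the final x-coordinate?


After transform 1:
x1 = cos(134)*4.5 - sin(134)*0.3 + 0.5 = -2.8418
y1 = sin(134)*4.5 + cos(134)*0.3 + -2.4 = 0.6286
After transform 2:
x2 = cos(133)*-2.8418 - sin(133)*0.6286 + 3.8
= 5.2783


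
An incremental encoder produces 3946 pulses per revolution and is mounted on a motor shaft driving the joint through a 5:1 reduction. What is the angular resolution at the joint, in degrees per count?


counts per rev = 3946
effective counts at joint = 3946 * 5 = 19730
resolution = 360 / 19730
= 0.0182 deg/count


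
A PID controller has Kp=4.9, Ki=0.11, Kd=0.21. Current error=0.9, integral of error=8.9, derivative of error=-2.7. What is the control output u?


u = Kp*e + Ki*int(e) + Kd*de/dt
= 4.9*0.9 + 0.11*8.9 + 0.21*(-2.7)
= 4.41 + 0.979 + -0.567
= 4.822


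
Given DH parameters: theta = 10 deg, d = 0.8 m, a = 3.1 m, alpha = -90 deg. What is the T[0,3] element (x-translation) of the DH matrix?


T[0,3] = a * cos(theta)
= 3.1 * cos(10 deg)
= 3.1 * 0.9848
= 3.0529


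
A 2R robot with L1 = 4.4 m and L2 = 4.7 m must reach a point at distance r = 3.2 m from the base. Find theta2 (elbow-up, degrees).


cos(theta2) = (r^2 - L1^2 - L2^2) / (2*L1*L2)
cos(theta2) = (10.24 - 19.36 - 22.09) / 41.36
cos(theta2) = -0.754594
theta2 = 138.9899 degrees


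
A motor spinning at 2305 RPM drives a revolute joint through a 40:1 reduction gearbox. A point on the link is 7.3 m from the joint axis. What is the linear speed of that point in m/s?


omega_motor = 2305 * 2*pi/60 = 241.379 rad/s
omega_joint = omega_motor / 40 = 6.0345 rad/s
v = omega_joint * r = 6.0345 * 7.3
= 44.0517 m/s


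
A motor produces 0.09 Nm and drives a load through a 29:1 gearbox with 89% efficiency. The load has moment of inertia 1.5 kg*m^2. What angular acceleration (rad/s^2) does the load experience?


tau_out = tau_motor * N * eta
= 0.09 * 29 * 0.89 = 2.3229 Nm
alpha = tau_out / I = 2.3229 / 1.5
= 1.5486 rad/s^2


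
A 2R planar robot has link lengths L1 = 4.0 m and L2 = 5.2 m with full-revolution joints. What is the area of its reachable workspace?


r_max = L1 + L2 = 9.2 m
r_min = |L1 - L2| = 1.2 m
Area = pi*(r_max^2 - r_min^2)
= pi*(84.64 - 1.44)
= pi * 83.2
= 261.3805 m^2


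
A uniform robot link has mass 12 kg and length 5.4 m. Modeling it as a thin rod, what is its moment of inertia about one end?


I = (1/3) * m * L^2
= (1/3) * 12 * 5.4^2
= 0.333333 * 12 * 29.16
= 116.64 kg*m^2


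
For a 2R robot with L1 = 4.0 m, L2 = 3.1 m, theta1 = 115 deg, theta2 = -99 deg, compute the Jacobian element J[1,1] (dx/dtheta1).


J[1,1] = -L1*sin(t1) - L2*sin(t1+t2)
= -4.0*sin(115) - 3.1*sin(16)
= -4.4797


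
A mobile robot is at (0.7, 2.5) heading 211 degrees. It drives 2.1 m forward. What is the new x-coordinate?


x_new = x0 + d*cos(theta)
= 0.7 + 2.1*cos(211)
= 0.7 + -1.8001
= -1.1001


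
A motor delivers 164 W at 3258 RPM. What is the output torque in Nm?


omega = 3258 * 2*pi/60 = 341.177 rad/s
tau = P / omega = 164 / 341.177
= 0.4807 Nm


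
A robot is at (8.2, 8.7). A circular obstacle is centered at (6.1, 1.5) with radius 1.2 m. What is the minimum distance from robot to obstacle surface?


center_dist = sqrt((8.2-6.1)^2 + (8.7-1.5)^2)
= sqrt(4.41 + 51.84)
= 7.5
min_dist = center_dist - radius = 7.5 - 1.2 = 6.3 m


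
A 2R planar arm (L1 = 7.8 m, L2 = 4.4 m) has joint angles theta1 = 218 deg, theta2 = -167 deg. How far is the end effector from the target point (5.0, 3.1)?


End effector via forward kinematics:
x = L1*cos(t1) + L2*cos(t1+t2) = -3.3775
y = L1*sin(t1) + L2*sin(t1+t2) = -1.3827
Distance to target:
d = sqrt((5.0 - -3.3775)^2 + (3.1 - -1.3827)^2)
= sqrt(70.1821 + 20.0948)
= 9.5014 m


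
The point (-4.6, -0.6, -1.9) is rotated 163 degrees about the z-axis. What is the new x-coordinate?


Rotation about z-axis: x' = x*cos(theta) - y*sin(theta)
= -4.6 * -0.9563 - -0.6 * 0.2924
= 4.5744


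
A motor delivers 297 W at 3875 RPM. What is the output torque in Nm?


omega = 3875 * 2*pi/60 = 405.7891 rad/s
tau = P / omega = 297 / 405.7891
= 0.7319 Nm


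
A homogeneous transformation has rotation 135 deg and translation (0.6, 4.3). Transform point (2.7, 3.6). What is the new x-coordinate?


x' = cos(theta)*px - sin(theta)*py + tx
= -0.7071*2.7 - 0.7071*3.6 + 0.6
= -3.8548


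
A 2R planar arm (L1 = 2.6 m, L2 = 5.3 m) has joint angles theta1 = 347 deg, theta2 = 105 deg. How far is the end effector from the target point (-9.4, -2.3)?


End effector via forward kinematics:
x = L1*cos(t1) + L2*cos(t1+t2) = 2.3484
y = L1*sin(t1) + L2*sin(t1+t2) = 4.7119
Distance to target:
d = sqrt((-9.4 - 2.3484)^2 + (-2.3 - 4.7119)^2)
= sqrt(138.0248 + 49.1667)
= 13.6818 m


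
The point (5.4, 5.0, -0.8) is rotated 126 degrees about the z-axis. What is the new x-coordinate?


Rotation about z-axis: x' = x*cos(theta) - y*sin(theta)
= 5.4 * -0.5878 - 5.0 * 0.809
= -7.2191


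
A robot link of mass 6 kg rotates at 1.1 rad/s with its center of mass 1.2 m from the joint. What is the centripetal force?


F = m * omega^2 * r
= 6 * 1.1^2 * 1.2
= 6 * 1.21 * 1.2
= 8.712 N


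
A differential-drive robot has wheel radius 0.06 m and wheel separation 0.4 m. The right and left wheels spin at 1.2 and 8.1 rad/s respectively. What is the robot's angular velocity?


vR = r*wR = 0.06*1.2 = 0.072 m/s
vL = r*wL = 0.06*8.1 = 0.486 m/s
v = (vR+vL)/2 = 0.279 m/s
omega = (vR-vL)/L = -1.035 rad/s
angular velocity = -1.035 rad/s


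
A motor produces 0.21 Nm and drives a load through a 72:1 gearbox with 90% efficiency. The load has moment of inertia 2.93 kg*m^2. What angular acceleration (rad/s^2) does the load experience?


tau_out = tau_motor * N * eta
= 0.21 * 72 * 0.9 = 13.608 Nm
alpha = tau_out / I = 13.608 / 2.93
= 4.6444 rad/s^2


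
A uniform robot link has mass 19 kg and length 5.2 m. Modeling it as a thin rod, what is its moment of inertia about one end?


I = (1/3) * m * L^2
= (1/3) * 19 * 5.2^2
= 0.333333 * 19 * 27.04
= 171.2533 kg*m^2


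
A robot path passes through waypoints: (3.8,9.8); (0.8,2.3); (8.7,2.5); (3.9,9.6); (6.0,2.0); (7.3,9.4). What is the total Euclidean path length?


Segment lengths:
  seg1 = sqrt((-3.0)^2 + (-7.5)^2) = 8.0777
  seg2 = sqrt((7.9)^2 + (0.2)^2) = 7.9025
  seg3 = sqrt((-4.8)^2 + (7.1)^2) = 8.5703
  seg4 = sqrt((2.1)^2 + (-7.6)^2) = 7.8848
  seg5 = sqrt((1.3)^2 + (7.4)^2) = 7.5133
Total = 39.9487


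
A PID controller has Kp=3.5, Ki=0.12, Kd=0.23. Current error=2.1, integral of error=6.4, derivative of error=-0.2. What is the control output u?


u = Kp*e + Ki*int(e) + Kd*de/dt
= 3.5*2.1 + 0.12*6.4 + 0.23*(-0.2)
= 7.35 + 0.768 + -0.046
= 8.072


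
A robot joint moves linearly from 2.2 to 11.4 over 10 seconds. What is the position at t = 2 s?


s = t/T = 2/10 = 0.2
p(t) = p0 + (pf-p0)*s
= 2.2 + (11.4 - 2.2) * 0.2
= 4.04


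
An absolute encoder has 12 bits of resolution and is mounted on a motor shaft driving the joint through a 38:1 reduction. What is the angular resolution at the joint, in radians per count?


counts = 2^12 = 4096
effective counts at joint = 4096 * 38 = 155648
resolution = 2*pi / 155648
= 4.0368e-05 rad/count


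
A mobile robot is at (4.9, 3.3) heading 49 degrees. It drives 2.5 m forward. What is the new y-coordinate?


y_new = y0 + d*sin(theta)
= 3.3 + 2.5*sin(49)
= 3.3 + 1.8868
= 5.1868


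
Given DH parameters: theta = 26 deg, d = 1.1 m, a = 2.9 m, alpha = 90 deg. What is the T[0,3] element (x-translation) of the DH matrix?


T[0,3] = a * cos(theta)
= 2.9 * cos(26 deg)
= 2.9 * 0.8988
= 2.6065


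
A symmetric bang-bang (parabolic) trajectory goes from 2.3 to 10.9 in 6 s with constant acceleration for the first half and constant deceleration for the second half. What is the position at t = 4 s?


Symmetric rest-to-rest: each phase covers (pf-p0)/2 in time T/2. 0.5*a*(T/2)^2 = (pf-p0)/2 => a = 4*(pf-p0)/T^2
a = 4*(10.9-2.3)/6^2 = 0.9556
t = 4 is in the deceleration phase (t > T/2).
p = pf - 0.5*a*(T-t)^2 = 10.9 - 0.5*0.9556*2^2
= 8.9889


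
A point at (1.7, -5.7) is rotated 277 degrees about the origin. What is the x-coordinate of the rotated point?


x' = x*cos(theta) - y*sin(theta)
cos(277 deg) = 0.1219, sin(277 deg) = -0.9925
x' = 1.7 * 0.1219 - -5.7 * -0.9925
= 0.2072 - 5.6575
= -5.4503


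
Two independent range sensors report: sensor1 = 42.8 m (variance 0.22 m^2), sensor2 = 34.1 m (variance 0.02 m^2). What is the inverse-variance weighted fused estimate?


w1 = (1/var1) / (1/var1 + 1/var2)
   = 4.5455 / (4.5455 + 50.0) = 0.0833
w2 = 1 - w1 = 0.9167
fused = w1*s1 + w2*s2 = 3.5667 + 31.2583
= 34.825 m


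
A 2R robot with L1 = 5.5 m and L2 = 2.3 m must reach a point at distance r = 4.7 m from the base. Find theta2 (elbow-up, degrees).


cos(theta2) = (r^2 - L1^2 - L2^2) / (2*L1*L2)
cos(theta2) = (22.09 - 30.25 - 5.29) / 25.3
cos(theta2) = -0.531621
theta2 = 122.115 degrees


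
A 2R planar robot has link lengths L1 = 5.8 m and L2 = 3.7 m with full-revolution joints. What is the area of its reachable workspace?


r_max = L1 + L2 = 9.5 m
r_min = |L1 - L2| = 2.1 m
Area = pi*(r_max^2 - r_min^2)
= pi*(90.25 - 4.41)
= pi * 85.84
= 269.6743 m^2


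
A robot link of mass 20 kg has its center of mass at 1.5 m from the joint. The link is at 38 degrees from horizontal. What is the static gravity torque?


tau = m*g*L*cos(angle)
= 20 * 9.81 * 1.5 * cos(38 deg)
= 20 * 9.81 * 1.5 * 0.788
= 231.9116 Nm


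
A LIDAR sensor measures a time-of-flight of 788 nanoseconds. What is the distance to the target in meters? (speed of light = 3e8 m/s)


tof = 788 ns = 7.88e-07 s
dist = c * tof / 2
= 3e8 * 7.88e-07 / 2
= 118.2 m


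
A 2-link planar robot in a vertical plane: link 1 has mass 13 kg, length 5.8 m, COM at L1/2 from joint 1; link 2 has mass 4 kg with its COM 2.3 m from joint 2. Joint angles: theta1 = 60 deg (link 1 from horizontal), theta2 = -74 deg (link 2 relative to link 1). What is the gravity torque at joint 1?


Horizontal distance from joint 1 to link-1 COM:
  x_c1 = (L1/2)*cos(t1) = 2.9 * 0.5 = 1.45 m
Horizontal distance from joint 1 to link-2 COM:
  x_c2 = L1*cos(t1) + Lc2*cos(t1+t2)
       = 5.8*0.5 + 2.3*0.9703 = 5.1317 m
tau1 = m1*g*x_c1 + m2*g*x_c2
     = 13*9.81*1.45 + 4*9.81*5.1317
     = 184.9185 + 201.3671
     = 386.2856 Nm
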